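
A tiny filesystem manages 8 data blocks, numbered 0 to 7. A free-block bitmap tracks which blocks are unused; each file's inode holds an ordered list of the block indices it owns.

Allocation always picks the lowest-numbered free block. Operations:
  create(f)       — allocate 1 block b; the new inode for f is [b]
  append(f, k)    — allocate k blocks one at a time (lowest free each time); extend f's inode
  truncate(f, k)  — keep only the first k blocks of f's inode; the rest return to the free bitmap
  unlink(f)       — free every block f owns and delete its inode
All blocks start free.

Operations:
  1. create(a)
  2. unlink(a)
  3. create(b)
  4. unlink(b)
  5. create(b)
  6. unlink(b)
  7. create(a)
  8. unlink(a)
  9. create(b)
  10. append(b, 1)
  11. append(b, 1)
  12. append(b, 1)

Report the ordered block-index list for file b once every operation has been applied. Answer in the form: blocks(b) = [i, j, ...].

  1. create(a)  ⇒  F.......  {a→[0]}
  2. unlink(a)  ⇒  ........  {}
  3. create(b)  ⇒  F.......  {b→[0]}
  4. unlink(b)  ⇒  ........  {}
  5. create(b)  ⇒  F.......  {b→[0]}
  6. unlink(b)  ⇒  ........  {}
  7. create(a)  ⇒  F.......  {a→[0]}
  8. unlink(a)  ⇒  ........  {}
  9. create(b)  ⇒  F.......  {b→[0]}
  10. append(b, 1)  ⇒  FF......  {b→[0, 1]}
  11. append(b, 1)  ⇒  FFF.....  {b→[0, 1, 2]}
  12. append(b, 1)  ⇒  FFFF....  {b→[0, 1, 2, 3]}

blocks(b) = [0, 1, 2, 3]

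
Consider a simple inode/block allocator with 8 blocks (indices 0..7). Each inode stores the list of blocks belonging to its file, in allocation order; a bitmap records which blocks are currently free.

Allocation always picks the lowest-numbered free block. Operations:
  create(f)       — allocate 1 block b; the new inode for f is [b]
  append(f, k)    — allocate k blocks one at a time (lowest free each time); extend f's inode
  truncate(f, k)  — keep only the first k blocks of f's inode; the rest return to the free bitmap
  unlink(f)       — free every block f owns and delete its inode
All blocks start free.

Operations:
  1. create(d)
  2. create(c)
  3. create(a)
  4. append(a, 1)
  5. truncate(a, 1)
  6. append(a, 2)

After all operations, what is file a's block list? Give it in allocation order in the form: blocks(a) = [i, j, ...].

  1. create(d)  ⇒  F.......  {d→[0]}
  2. create(c)  ⇒  FF......  {c→[1]; d→[0]}
  3. create(a)  ⇒  FFF.....  {a→[2]; c→[1]; d→[0]}
  4. append(a, 1)  ⇒  FFFF....  {a→[2, 3]; c→[1]; d→[0]}
  5. truncate(a, 1)  ⇒  FFF.....  {a→[2]; c→[1]; d→[0]}
  6. append(a, 2)  ⇒  FFFFF...  {a→[2, 3, 4]; c→[1]; d→[0]}

blocks(a) = [2, 3, 4]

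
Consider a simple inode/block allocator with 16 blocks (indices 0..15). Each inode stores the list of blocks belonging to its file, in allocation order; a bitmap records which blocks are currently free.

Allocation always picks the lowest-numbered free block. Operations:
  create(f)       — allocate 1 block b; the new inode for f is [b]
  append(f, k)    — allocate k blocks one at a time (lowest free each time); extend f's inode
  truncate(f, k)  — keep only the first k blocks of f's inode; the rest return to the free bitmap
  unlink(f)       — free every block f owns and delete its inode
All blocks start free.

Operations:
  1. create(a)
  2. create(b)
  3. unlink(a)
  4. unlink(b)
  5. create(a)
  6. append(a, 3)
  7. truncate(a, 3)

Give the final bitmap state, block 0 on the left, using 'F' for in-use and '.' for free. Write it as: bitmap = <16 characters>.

  1. create(a)  ⇒  F...............  {a→[0]}
  2. create(b)  ⇒  FF..............  {a→[0]; b→[1]}
  3. unlink(a)  ⇒  .F..............  {b→[1]}
  4. unlink(b)  ⇒  ................  {}
  5. create(a)  ⇒  F...............  {a→[0]}
  6. append(a, 3)  ⇒  FFFF............  {a→[0, 1, 2, 3]}
  7. truncate(a, 3)  ⇒  FFF.............  {a→[0, 1, 2]}

bitmap = FFF.............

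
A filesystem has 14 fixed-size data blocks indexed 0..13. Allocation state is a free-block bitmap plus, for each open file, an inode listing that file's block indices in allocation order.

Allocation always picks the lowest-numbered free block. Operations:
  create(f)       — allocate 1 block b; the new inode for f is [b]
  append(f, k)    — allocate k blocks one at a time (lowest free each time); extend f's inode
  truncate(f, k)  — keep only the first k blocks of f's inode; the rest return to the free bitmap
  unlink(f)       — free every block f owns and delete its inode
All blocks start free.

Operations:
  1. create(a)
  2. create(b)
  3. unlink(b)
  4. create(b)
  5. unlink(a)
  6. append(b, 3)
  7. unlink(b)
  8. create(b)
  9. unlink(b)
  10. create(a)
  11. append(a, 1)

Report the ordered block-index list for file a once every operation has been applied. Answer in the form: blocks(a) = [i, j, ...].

blocks(a) = [0, 1]

after create(a) → a:[0]  free=[F.............]
after create(b) → a:[0], b:[1]  free=[FF............]
after unlink(b) → a:[0]  free=[F.............]
after create(b) → a:[0], b:[1]  free=[FF............]
after unlink(a) → b:[1]  free=[.F............]
after append(b, 3) → b:[1, 0, 2, 3]  free=[FFFF..........]
after unlink(b) →   free=[..............]
after create(b) → b:[0]  free=[F.............]
after unlink(b) →   free=[..............]
after create(a) → a:[0]  free=[F.............]
after append(a, 1) → a:[0, 1]  free=[FF............]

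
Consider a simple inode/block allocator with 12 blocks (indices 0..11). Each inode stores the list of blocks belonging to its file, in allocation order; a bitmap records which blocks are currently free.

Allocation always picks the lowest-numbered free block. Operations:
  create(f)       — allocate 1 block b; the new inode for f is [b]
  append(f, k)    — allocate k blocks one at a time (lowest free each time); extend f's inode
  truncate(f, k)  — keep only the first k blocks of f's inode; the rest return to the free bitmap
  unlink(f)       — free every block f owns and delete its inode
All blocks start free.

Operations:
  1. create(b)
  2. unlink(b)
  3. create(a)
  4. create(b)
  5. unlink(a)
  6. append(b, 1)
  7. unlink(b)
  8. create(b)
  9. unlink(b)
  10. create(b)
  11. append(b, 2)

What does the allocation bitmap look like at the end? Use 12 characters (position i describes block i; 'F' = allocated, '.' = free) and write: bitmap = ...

after create(b) → b:[0]  free=[F...........]
after unlink(b) →   free=[............]
after create(a) → a:[0]  free=[F...........]
after create(b) → a:[0], b:[1]  free=[FF..........]
after unlink(a) → b:[1]  free=[.F..........]
after append(b, 1) → b:[1, 0]  free=[FF..........]
after unlink(b) →   free=[............]
after create(b) → b:[0]  free=[F...........]
after unlink(b) →   free=[............]
after create(b) → b:[0]  free=[F...........]
after append(b, 2) → b:[0, 1, 2]  free=[FFF.........]

bitmap = FFF.........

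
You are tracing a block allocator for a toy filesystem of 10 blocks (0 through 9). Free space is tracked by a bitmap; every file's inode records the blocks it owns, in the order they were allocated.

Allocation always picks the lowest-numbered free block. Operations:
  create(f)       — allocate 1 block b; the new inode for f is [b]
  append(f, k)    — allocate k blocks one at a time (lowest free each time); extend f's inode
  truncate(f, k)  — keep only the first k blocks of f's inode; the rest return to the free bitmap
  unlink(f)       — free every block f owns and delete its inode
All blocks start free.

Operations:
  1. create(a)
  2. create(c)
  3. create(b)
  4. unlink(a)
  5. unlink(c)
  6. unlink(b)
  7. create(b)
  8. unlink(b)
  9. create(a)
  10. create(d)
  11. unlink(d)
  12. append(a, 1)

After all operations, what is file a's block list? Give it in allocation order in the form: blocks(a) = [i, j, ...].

[1] create(a) — a=0 (map F.........)
[2] create(c) — a=0 c=1 (map FF........)
[3] create(b) — a=0 b=2 c=1 (map FFF.......)
[4] unlink(a) — b=2 c=1 (map .FF.......)
[5] unlink(c) — b=2 (map ..F.......)
[6] unlink(b) —  (map ..........)
[7] create(b) — b=0 (map F.........)
[8] unlink(b) —  (map ..........)
[9] create(a) — a=0 (map F.........)
[10] create(d) — a=0 d=1 (map FF........)
[11] unlink(d) — a=0 (map F.........)
[12] append(a, 1) — a=0,1 (map FF........)

blocks(a) = [0, 1]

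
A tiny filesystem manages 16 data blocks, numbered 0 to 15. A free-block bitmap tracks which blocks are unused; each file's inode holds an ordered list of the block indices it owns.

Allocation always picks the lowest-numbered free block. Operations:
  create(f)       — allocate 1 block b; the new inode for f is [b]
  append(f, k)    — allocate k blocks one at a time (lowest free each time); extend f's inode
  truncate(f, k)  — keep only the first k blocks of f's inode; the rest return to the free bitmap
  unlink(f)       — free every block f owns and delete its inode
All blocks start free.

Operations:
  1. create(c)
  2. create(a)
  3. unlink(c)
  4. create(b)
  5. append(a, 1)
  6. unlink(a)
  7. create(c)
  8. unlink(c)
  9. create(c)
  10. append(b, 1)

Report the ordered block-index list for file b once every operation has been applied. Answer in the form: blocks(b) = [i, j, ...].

blocks(b) = [0, 2]

[1] create(c) — c=0 (map F...............)
[2] create(a) — a=1 c=0 (map FF..............)
[3] unlink(c) — a=1 (map .F..............)
[4] create(b) — a=1 b=0 (map FF..............)
[5] append(a, 1) — a=1,2 b=0 (map FFF.............)
[6] unlink(a) — b=0 (map F...............)
[7] create(c) — b=0 c=1 (map FF..............)
[8] unlink(c) — b=0 (map F...............)
[9] create(c) — b=0 c=1 (map FF..............)
[10] append(b, 1) — b=0,2 c=1 (map FFF.............)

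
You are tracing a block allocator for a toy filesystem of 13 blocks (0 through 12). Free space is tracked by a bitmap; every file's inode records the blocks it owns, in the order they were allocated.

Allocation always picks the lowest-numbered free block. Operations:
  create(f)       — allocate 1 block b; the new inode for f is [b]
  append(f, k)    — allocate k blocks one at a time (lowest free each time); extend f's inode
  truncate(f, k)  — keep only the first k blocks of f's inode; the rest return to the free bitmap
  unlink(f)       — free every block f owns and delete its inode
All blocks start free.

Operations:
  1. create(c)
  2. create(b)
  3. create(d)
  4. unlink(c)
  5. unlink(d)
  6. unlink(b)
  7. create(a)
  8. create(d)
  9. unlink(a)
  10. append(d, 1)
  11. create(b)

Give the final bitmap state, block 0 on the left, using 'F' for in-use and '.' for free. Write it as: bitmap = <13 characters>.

bitmap = FFF..........

create(c): bitmap=F............ | c=[0]
create(b): bitmap=FF........... | b=[1] c=[0]
create(d): bitmap=FFF.......... | b=[1] c=[0] d=[2]
unlink(c): bitmap=.FF.......... | b=[1] d=[2]
unlink(d): bitmap=.F........... | b=[1]
unlink(b): bitmap=............. | 
create(a): bitmap=F............ | a=[0]
create(d): bitmap=FF........... | a=[0] d=[1]
unlink(a): bitmap=.F........... | d=[1]
append(d, 1): bitmap=FF........... | d=[1, 0]
create(b): bitmap=FFF.......... | b=[2] d=[1, 0]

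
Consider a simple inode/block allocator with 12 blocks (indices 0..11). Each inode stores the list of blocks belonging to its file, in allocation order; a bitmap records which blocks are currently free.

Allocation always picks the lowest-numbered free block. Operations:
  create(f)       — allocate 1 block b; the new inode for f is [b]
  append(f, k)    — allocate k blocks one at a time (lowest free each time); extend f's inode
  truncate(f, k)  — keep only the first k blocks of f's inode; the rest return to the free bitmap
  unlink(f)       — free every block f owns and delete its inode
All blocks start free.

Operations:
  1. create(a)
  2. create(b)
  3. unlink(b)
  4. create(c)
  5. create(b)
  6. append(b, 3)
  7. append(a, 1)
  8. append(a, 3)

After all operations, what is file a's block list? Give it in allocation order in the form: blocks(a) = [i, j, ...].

after create(a) → a:[0]  free=[F...........]
after create(b) → a:[0], b:[1]  free=[FF..........]
after unlink(b) → a:[0]  free=[F...........]
after create(c) → a:[0], c:[1]  free=[FF..........]
after create(b) → a:[0], b:[2], c:[1]  free=[FFF.........]
after append(b, 3) → a:[0], b:[2, 3, 4, 5], c:[1]  free=[FFFFFF......]
after append(a, 1) → a:[0, 6], b:[2, 3, 4, 5], c:[1]  free=[FFFFFFF.....]
after append(a, 3) → a:[0, 6, 7, 8, 9], b:[2, 3, 4, 5], c:[1]  free=[FFFFFFFFFF..]

blocks(a) = [0, 6, 7, 8, 9]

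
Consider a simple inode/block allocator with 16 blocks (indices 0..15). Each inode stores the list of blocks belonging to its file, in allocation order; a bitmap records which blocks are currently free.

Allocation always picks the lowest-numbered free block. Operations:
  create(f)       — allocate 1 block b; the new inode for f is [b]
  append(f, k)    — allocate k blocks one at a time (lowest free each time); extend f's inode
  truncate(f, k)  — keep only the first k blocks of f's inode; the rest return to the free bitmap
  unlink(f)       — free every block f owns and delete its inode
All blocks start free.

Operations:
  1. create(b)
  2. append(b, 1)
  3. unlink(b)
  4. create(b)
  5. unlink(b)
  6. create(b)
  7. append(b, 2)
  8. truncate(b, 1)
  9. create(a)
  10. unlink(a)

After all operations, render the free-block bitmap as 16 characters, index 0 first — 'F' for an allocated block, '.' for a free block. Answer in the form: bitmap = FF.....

bitmap = F...............

after create(b) → b:[0]  free=[F...............]
after append(b, 1) → b:[0, 1]  free=[FF..............]
after unlink(b) →   free=[................]
after create(b) → b:[0]  free=[F...............]
after unlink(b) →   free=[................]
after create(b) → b:[0]  free=[F...............]
after append(b, 2) → b:[0, 1, 2]  free=[FFF.............]
after truncate(b, 1) → b:[0]  free=[F...............]
after create(a) → a:[1], b:[0]  free=[FF..............]
after unlink(a) → b:[0]  free=[F...............]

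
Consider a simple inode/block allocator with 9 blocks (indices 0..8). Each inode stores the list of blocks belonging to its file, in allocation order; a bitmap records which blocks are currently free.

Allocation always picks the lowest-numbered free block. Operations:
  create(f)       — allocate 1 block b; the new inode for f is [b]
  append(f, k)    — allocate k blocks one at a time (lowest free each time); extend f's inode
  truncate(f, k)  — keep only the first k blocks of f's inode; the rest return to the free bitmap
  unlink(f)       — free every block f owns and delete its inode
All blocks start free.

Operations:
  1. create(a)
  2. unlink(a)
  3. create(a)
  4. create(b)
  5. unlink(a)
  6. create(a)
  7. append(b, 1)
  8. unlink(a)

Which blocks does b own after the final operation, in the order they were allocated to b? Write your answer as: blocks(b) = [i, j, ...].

create(a): bitmap=F........ | a=[0]
unlink(a): bitmap=......... | 
create(a): bitmap=F........ | a=[0]
create(b): bitmap=FF....... | a=[0] b=[1]
unlink(a): bitmap=.F....... | b=[1]
create(a): bitmap=FF....... | a=[0] b=[1]
append(b, 1): bitmap=FFF...... | a=[0] b=[1, 2]
unlink(a): bitmap=.FF...... | b=[1, 2]

blocks(b) = [1, 2]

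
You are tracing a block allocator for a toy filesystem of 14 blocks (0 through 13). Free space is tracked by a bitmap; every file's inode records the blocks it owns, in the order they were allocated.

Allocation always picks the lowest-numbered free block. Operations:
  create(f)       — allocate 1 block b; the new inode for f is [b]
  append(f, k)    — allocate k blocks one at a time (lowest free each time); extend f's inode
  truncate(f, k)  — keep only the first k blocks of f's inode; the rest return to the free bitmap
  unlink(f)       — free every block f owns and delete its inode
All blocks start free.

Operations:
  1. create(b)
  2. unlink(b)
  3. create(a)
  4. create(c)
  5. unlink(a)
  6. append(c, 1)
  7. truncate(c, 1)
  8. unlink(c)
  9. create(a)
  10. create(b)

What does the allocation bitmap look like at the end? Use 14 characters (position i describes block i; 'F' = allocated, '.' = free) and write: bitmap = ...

bitmap = FF............

[1] create(b) — b=0 (map F.............)
[2] unlink(b) —  (map ..............)
[3] create(a) — a=0 (map F.............)
[4] create(c) — a=0 c=1 (map FF............)
[5] unlink(a) — c=1 (map .F............)
[6] append(c, 1) — c=1,0 (map FF............)
[7] truncate(c, 1) — c=1 (map .F............)
[8] unlink(c) —  (map ..............)
[9] create(a) — a=0 (map F.............)
[10] create(b) — a=0 b=1 (map FF............)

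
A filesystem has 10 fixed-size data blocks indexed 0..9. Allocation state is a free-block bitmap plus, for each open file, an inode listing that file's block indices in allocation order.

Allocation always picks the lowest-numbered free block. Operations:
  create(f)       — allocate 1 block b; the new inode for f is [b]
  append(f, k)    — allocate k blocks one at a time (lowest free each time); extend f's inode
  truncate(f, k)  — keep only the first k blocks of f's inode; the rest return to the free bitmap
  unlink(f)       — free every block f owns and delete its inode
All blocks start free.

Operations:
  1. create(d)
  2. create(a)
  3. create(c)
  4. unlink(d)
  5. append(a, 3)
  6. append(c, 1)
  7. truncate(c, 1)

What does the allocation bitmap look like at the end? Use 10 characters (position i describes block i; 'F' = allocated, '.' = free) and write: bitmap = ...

bitmap = FFFFF.....

[1] create(d) — d=0 (map F.........)
[2] create(a) — a=1 d=0 (map FF........)
[3] create(c) — a=1 c=2 d=0 (map FFF.......)
[4] unlink(d) — a=1 c=2 (map .FF.......)
[5] append(a, 3) — a=1,0,3,4 c=2 (map FFFFF.....)
[6] append(c, 1) — a=1,0,3,4 c=2,5 (map FFFFFF....)
[7] truncate(c, 1) — a=1,0,3,4 c=2 (map FFFFF.....)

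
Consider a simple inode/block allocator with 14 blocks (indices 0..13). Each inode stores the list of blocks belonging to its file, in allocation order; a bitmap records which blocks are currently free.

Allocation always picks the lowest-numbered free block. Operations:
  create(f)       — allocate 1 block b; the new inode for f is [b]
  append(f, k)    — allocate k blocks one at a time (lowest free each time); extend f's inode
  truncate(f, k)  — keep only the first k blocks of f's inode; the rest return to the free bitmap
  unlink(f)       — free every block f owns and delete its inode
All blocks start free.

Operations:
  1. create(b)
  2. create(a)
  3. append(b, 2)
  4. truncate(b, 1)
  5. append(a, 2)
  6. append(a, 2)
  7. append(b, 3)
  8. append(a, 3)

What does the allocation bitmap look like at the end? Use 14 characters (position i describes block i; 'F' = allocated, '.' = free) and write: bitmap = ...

  1. create(b)  ⇒  F.............  {b→[0]}
  2. create(a)  ⇒  FF............  {a→[1]; b→[0]}
  3. append(b, 2)  ⇒  FFFF..........  {a→[1]; b→[0, 2, 3]}
  4. truncate(b, 1)  ⇒  FF............  {a→[1]; b→[0]}
  5. append(a, 2)  ⇒  FFFF..........  {a→[1, 2, 3]; b→[0]}
  6. append(a, 2)  ⇒  FFFFFF........  {a→[1, 2, 3, 4, 5]; b→[0]}
  7. append(b, 3)  ⇒  FFFFFFFFF.....  {a→[1, 2, 3, 4, 5]; b→[0, 6, 7, 8]}
  8. append(a, 3)  ⇒  FFFFFFFFFFFF..  {a→[1, 2, 3, 4, 5, 9, 10, 11]; b→[0, 6, 7, 8]}

bitmap = FFFFFFFFFFFF..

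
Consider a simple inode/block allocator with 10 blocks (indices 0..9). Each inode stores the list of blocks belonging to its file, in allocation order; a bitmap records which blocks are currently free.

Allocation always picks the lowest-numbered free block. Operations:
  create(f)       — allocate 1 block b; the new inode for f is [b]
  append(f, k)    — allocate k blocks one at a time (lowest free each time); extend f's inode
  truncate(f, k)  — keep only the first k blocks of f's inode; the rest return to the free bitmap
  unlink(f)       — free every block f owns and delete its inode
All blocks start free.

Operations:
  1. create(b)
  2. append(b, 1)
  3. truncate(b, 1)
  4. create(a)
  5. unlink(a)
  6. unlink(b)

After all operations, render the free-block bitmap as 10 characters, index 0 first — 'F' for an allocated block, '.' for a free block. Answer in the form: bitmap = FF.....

  1. create(b)  ⇒  F.........  {b→[0]}
  2. append(b, 1)  ⇒  FF........  {b→[0, 1]}
  3. truncate(b, 1)  ⇒  F.........  {b→[0]}
  4. create(a)  ⇒  FF........  {a→[1]; b→[0]}
  5. unlink(a)  ⇒  F.........  {b→[0]}
  6. unlink(b)  ⇒  ..........  {}

bitmap = ..........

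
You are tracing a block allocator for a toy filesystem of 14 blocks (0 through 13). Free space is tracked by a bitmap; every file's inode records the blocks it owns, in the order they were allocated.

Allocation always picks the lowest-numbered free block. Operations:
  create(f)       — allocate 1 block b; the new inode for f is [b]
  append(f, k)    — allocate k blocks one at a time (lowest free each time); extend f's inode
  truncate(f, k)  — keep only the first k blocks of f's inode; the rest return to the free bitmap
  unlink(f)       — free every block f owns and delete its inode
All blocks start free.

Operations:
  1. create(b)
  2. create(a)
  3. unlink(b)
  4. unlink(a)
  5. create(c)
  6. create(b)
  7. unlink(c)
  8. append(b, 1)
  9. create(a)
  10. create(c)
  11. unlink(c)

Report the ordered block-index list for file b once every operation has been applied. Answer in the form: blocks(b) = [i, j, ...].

after create(b) → b:[0]  free=[F.............]
after create(a) → a:[1], b:[0]  free=[FF............]
after unlink(b) → a:[1]  free=[.F............]
after unlink(a) →   free=[..............]
after create(c) → c:[0]  free=[F.............]
after create(b) → b:[1], c:[0]  free=[FF............]
after unlink(c) → b:[1]  free=[.F............]
after append(b, 1) → b:[1, 0]  free=[FF............]
after create(a) → a:[2], b:[1, 0]  free=[FFF...........]
after create(c) → a:[2], b:[1, 0], c:[3]  free=[FFFF..........]
after unlink(c) → a:[2], b:[1, 0]  free=[FFF...........]

blocks(b) = [1, 0]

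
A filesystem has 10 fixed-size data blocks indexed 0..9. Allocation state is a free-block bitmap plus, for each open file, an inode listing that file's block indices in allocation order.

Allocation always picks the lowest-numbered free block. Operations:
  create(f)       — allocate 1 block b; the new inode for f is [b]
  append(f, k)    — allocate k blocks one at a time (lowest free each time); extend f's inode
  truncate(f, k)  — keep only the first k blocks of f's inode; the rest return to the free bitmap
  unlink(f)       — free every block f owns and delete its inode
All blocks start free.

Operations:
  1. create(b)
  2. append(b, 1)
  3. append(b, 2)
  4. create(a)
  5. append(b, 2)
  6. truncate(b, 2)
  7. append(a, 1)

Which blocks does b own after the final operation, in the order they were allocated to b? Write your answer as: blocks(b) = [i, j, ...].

blocks(b) = [0, 1]

[1] create(b) — b=0 (map F.........)
[2] append(b, 1) — b=0,1 (map FF........)
[3] append(b, 2) — b=0,1,2,3 (map FFFF......)
[4] create(a) — a=4 b=0,1,2,3 (map FFFFF.....)
[5] append(b, 2) — a=4 b=0,1,2,3,5,6 (map FFFFFFF...)
[6] truncate(b, 2) — a=4 b=0,1 (map FF..F.....)
[7] append(a, 1) — a=4,2 b=0,1 (map FFF.F.....)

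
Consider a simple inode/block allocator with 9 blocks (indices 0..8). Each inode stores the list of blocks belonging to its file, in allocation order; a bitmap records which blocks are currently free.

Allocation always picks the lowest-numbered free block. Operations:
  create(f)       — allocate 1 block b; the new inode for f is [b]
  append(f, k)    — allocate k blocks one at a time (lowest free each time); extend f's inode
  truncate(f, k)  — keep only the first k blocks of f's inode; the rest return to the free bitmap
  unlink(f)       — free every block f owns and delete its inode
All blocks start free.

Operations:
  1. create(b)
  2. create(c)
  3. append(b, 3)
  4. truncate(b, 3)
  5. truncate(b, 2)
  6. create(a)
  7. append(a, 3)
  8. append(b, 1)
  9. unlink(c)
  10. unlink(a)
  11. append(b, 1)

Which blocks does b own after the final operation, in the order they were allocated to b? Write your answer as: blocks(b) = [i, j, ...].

blocks(b) = [0, 2, 7, 1]

  1. create(b)  ⇒  F........  {b→[0]}
  2. create(c)  ⇒  FF.......  {b→[0]; c→[1]}
  3. append(b, 3)  ⇒  FFFFF....  {b→[0, 2, 3, 4]; c→[1]}
  4. truncate(b, 3)  ⇒  FFFF.....  {b→[0, 2, 3]; c→[1]}
  5. truncate(b, 2)  ⇒  FFF......  {b→[0, 2]; c→[1]}
  6. create(a)  ⇒  FFFF.....  {a→[3]; b→[0, 2]; c→[1]}
  7. append(a, 3)  ⇒  FFFFFFF..  {a→[3, 4, 5, 6]; b→[0, 2]; c→[1]}
  8. append(b, 1)  ⇒  FFFFFFFF.  {a→[3, 4, 5, 6]; b→[0, 2, 7]; c→[1]}
  9. unlink(c)  ⇒  F.FFFFFF.  {a→[3, 4, 5, 6]; b→[0, 2, 7]}
  10. unlink(a)  ⇒  F.F....F.  {b→[0, 2, 7]}
  11. append(b, 1)  ⇒  FFF....F.  {b→[0, 2, 7, 1]}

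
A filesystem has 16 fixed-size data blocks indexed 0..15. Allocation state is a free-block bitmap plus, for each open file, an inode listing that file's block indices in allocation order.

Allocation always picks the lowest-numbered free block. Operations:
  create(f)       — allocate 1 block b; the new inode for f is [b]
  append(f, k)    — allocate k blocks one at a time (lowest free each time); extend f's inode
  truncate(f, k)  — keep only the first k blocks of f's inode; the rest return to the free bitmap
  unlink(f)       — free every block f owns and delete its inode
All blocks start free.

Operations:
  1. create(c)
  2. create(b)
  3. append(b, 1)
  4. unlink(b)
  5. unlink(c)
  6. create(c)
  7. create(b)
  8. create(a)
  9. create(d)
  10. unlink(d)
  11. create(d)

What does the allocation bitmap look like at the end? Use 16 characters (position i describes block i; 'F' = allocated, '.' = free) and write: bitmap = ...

bitmap = FFFF............

  1. create(c)  ⇒  F...............  {c→[0]}
  2. create(b)  ⇒  FF..............  {b→[1]; c→[0]}
  3. append(b, 1)  ⇒  FFF.............  {b→[1, 2]; c→[0]}
  4. unlink(b)  ⇒  F...............  {c→[0]}
  5. unlink(c)  ⇒  ................  {}
  6. create(c)  ⇒  F...............  {c→[0]}
  7. create(b)  ⇒  FF..............  {b→[1]; c→[0]}
  8. create(a)  ⇒  FFF.............  {a→[2]; b→[1]; c→[0]}
  9. create(d)  ⇒  FFFF............  {a→[2]; b→[1]; c→[0]; d→[3]}
  10. unlink(d)  ⇒  FFF.............  {a→[2]; b→[1]; c→[0]}
  11. create(d)  ⇒  FFFF............  {a→[2]; b→[1]; c→[0]; d→[3]}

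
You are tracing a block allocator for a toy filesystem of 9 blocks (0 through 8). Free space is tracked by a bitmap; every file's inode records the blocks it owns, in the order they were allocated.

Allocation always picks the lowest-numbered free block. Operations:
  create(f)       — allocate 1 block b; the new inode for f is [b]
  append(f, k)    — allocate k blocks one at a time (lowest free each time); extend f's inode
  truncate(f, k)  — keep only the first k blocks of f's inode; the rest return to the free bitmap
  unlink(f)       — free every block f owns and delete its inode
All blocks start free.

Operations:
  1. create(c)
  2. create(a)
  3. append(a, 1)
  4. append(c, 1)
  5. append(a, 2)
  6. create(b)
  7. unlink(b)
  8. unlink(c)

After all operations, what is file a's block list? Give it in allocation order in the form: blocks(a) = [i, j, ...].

create(c): bitmap=F........ | c=[0]
create(a): bitmap=FF....... | a=[1] c=[0]
append(a, 1): bitmap=FFF...... | a=[1, 2] c=[0]
append(c, 1): bitmap=FFFF..... | a=[1, 2] c=[0, 3]
append(a, 2): bitmap=FFFFFF... | a=[1, 2, 4, 5] c=[0, 3]
create(b): bitmap=FFFFFFF.. | a=[1, 2, 4, 5] b=[6] c=[0, 3]
unlink(b): bitmap=FFFFFF... | a=[1, 2, 4, 5] c=[0, 3]
unlink(c): bitmap=.FF.FF... | a=[1, 2, 4, 5]

blocks(a) = [1, 2, 4, 5]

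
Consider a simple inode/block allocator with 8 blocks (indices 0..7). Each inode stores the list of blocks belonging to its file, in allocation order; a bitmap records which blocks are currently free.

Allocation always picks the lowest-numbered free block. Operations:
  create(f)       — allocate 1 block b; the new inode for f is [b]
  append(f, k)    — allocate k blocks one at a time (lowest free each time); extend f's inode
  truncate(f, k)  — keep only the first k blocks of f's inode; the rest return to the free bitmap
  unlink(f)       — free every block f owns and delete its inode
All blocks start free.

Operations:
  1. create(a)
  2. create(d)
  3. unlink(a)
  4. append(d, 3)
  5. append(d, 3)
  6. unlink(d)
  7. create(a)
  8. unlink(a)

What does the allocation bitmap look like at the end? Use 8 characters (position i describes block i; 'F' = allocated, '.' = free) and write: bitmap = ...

[1] create(a) — a=0 (map F.......)
[2] create(d) — a=0 d=1 (map FF......)
[3] unlink(a) — d=1 (map .F......)
[4] append(d, 3) — d=1,0,2,3 (map FFFF....)
[5] append(d, 3) — d=1,0,2,3,4,5,6 (map FFFFFFF.)
[6] unlink(d) —  (map ........)
[7] create(a) — a=0 (map F.......)
[8] unlink(a) —  (map ........)

bitmap = ........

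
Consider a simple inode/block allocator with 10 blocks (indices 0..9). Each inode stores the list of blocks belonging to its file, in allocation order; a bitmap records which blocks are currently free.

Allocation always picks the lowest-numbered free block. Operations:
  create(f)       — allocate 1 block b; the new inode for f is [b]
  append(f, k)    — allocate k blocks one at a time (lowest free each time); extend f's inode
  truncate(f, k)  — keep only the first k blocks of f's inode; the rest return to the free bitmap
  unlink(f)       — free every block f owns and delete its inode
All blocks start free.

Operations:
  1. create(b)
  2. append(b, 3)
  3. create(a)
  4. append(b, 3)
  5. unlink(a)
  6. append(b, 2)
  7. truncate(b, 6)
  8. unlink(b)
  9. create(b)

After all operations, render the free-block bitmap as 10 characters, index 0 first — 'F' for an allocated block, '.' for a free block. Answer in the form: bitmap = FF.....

bitmap = F.........

  1. create(b)  ⇒  F.........  {b→[0]}
  2. append(b, 3)  ⇒  FFFF......  {b→[0, 1, 2, 3]}
  3. create(a)  ⇒  FFFFF.....  {a→[4]; b→[0, 1, 2, 3]}
  4. append(b, 3)  ⇒  FFFFFFFF..  {a→[4]; b→[0, 1, 2, 3, 5, 6, 7]}
  5. unlink(a)  ⇒  FFFF.FFF..  {b→[0, 1, 2, 3, 5, 6, 7]}
  6. append(b, 2)  ⇒  FFFFFFFFF.  {b→[0, 1, 2, 3, 5, 6, 7, 4, 8]}
  7. truncate(b, 6)  ⇒  FFFF.FF...  {b→[0, 1, 2, 3, 5, 6]}
  8. unlink(b)  ⇒  ..........  {}
  9. create(b)  ⇒  F.........  {b→[0]}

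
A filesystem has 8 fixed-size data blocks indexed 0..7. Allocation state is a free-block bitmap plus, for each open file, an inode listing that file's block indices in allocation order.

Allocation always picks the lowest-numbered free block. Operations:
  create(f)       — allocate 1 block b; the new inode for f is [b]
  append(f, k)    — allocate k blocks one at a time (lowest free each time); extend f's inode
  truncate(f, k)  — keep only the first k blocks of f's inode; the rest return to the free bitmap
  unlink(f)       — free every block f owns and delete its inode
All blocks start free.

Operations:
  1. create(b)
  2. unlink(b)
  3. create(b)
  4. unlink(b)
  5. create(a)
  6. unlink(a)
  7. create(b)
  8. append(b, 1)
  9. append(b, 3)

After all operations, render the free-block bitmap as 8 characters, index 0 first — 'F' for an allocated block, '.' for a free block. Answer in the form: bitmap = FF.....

bitmap = FFFFF...

create(b): bitmap=F....... | b=[0]
unlink(b): bitmap=........ | 
create(b): bitmap=F....... | b=[0]
unlink(b): bitmap=........ | 
create(a): bitmap=F....... | a=[0]
unlink(a): bitmap=........ | 
create(b): bitmap=F....... | b=[0]
append(b, 1): bitmap=FF...... | b=[0, 1]
append(b, 3): bitmap=FFFFF... | b=[0, 1, 2, 3, 4]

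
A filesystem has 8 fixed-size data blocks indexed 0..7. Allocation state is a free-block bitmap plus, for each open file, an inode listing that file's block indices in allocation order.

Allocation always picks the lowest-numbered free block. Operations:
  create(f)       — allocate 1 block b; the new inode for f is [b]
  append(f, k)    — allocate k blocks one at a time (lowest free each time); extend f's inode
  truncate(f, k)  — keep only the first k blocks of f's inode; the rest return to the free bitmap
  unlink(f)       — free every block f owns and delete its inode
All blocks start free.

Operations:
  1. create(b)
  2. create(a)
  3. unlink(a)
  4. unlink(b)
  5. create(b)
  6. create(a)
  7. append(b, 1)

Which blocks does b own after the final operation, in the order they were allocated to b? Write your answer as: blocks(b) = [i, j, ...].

  1. create(b)  ⇒  F.......  {b→[0]}
  2. create(a)  ⇒  FF......  {a→[1]; b→[0]}
  3. unlink(a)  ⇒  F.......  {b→[0]}
  4. unlink(b)  ⇒  ........  {}
  5. create(b)  ⇒  F.......  {b→[0]}
  6. create(a)  ⇒  FF......  {a→[1]; b→[0]}
  7. append(b, 1)  ⇒  FFF.....  {a→[1]; b→[0, 2]}

blocks(b) = [0, 2]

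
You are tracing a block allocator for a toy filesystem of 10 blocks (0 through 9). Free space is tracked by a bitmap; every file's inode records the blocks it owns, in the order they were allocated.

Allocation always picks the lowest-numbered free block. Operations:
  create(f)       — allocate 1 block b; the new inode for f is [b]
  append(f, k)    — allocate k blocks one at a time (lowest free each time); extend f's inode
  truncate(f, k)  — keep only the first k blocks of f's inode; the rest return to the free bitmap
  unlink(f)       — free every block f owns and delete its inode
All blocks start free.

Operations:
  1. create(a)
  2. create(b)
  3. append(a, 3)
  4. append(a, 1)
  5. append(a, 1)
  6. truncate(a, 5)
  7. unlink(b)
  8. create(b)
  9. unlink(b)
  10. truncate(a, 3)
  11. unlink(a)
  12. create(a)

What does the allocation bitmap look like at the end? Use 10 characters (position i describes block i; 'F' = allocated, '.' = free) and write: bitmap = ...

bitmap = F.........

create(a): bitmap=F......... | a=[0]
create(b): bitmap=FF........ | a=[0] b=[1]
append(a, 3): bitmap=FFFFF..... | a=[0, 2, 3, 4] b=[1]
append(a, 1): bitmap=FFFFFF.... | a=[0, 2, 3, 4, 5] b=[1]
append(a, 1): bitmap=FFFFFFF... | a=[0, 2, 3, 4, 5, 6] b=[1]
truncate(a, 5): bitmap=FFFFFF.... | a=[0, 2, 3, 4, 5] b=[1]
unlink(b): bitmap=F.FFFF.... | a=[0, 2, 3, 4, 5]
create(b): bitmap=FFFFFF.... | a=[0, 2, 3, 4, 5] b=[1]
unlink(b): bitmap=F.FFFF.... | a=[0, 2, 3, 4, 5]
truncate(a, 3): bitmap=F.FF...... | a=[0, 2, 3]
unlink(a): bitmap=.......... | 
create(a): bitmap=F......... | a=[0]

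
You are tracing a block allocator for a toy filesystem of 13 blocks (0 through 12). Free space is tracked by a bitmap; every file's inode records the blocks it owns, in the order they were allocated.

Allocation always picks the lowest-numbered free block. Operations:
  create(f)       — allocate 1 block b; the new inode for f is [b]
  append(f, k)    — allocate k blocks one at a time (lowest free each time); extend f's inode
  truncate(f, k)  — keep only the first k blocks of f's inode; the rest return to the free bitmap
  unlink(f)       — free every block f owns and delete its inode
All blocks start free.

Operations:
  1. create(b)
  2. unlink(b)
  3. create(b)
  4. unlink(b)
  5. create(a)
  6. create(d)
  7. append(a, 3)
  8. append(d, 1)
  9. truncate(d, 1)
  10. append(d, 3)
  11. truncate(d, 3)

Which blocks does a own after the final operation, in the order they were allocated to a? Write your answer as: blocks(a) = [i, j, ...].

[1] create(b) — b=0 (map F............)
[2] unlink(b) —  (map .............)
[3] create(b) — b=0 (map F............)
[4] unlink(b) —  (map .............)
[5] create(a) — a=0 (map F............)
[6] create(d) — a=0 d=1 (map FF...........)
[7] append(a, 3) — a=0,2,3,4 d=1 (map FFFFF........)
[8] append(d, 1) — a=0,2,3,4 d=1,5 (map FFFFFF.......)
[9] truncate(d, 1) — a=0,2,3,4 d=1 (map FFFFF........)
[10] append(d, 3) — a=0,2,3,4 d=1,5,6,7 (map FFFFFFFF.....)
[11] truncate(d, 3) — a=0,2,3,4 d=1,5,6 (map FFFFFFF......)

blocks(a) = [0, 2, 3, 4]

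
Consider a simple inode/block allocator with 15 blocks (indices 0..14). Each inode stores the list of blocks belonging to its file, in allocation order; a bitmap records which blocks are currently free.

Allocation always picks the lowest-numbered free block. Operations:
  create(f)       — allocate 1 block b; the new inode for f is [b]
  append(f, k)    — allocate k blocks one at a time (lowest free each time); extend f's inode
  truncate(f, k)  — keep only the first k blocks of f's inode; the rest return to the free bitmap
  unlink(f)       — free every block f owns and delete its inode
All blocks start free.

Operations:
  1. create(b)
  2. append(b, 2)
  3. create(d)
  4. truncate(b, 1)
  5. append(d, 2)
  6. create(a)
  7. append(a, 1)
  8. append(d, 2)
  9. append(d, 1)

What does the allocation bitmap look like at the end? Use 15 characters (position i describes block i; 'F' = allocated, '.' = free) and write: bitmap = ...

[1] create(b) — b=0 (map F..............)
[2] append(b, 2) — b=0,1,2 (map FFF............)
[3] create(d) — b=0,1,2 d=3 (map FFFF...........)
[4] truncate(b, 1) — b=0 d=3 (map F..F...........)
[5] append(d, 2) — b=0 d=3,1,2 (map FFFF...........)
[6] create(a) — a=4 b=0 d=3,1,2 (map FFFFF..........)
[7] append(a, 1) — a=4,5 b=0 d=3,1,2 (map FFFFFF.........)
[8] append(d, 2) — a=4,5 b=0 d=3,1,2,6,7 (map FFFFFFFF.......)
[9] append(d, 1) — a=4,5 b=0 d=3,1,2,6,7,8 (map FFFFFFFFF......)

bitmap = FFFFFFFFF......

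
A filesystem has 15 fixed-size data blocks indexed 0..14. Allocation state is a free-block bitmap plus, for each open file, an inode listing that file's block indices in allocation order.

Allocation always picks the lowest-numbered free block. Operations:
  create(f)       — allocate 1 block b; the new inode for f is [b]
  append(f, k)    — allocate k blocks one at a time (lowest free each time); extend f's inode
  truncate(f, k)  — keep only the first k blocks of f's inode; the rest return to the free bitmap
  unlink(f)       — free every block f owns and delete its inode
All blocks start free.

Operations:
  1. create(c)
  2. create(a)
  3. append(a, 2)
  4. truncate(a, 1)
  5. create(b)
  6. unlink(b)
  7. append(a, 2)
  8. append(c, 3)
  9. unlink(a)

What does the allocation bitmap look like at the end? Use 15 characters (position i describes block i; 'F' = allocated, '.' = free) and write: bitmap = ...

bitmap = F...FFF........

after create(c) → c:[0]  free=[F..............]
after create(a) → a:[1], c:[0]  free=[FF.............]
after append(a, 2) → a:[1, 2, 3], c:[0]  free=[FFFF...........]
after truncate(a, 1) → a:[1], c:[0]  free=[FF.............]
after create(b) → a:[1], b:[2], c:[0]  free=[FFF............]
after unlink(b) → a:[1], c:[0]  free=[FF.............]
after append(a, 2) → a:[1, 2, 3], c:[0]  free=[FFFF...........]
after append(c, 3) → a:[1, 2, 3], c:[0, 4, 5, 6]  free=[FFFFFFF........]
after unlink(a) → c:[0, 4, 5, 6]  free=[F...FFF........]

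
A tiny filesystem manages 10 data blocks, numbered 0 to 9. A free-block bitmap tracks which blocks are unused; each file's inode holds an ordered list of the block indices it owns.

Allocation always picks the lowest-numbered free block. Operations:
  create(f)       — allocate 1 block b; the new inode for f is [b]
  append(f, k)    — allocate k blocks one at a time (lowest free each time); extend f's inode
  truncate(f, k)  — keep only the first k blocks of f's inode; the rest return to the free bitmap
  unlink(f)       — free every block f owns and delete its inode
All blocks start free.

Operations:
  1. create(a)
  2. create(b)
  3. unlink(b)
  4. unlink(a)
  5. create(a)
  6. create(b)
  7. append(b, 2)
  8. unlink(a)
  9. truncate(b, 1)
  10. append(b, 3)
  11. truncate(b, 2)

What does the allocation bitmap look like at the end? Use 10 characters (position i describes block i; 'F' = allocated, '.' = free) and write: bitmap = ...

create(a): bitmap=F......... | a=[0]
create(b): bitmap=FF........ | a=[0] b=[1]
unlink(b): bitmap=F......... | a=[0]
unlink(a): bitmap=.......... | 
create(a): bitmap=F......... | a=[0]
create(b): bitmap=FF........ | a=[0] b=[1]
append(b, 2): bitmap=FFFF...... | a=[0] b=[1, 2, 3]
unlink(a): bitmap=.FFF...... | b=[1, 2, 3]
truncate(b, 1): bitmap=.F........ | b=[1]
append(b, 3): bitmap=FFFF...... | b=[1, 0, 2, 3]
truncate(b, 2): bitmap=FF........ | b=[1, 0]

bitmap = FF........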